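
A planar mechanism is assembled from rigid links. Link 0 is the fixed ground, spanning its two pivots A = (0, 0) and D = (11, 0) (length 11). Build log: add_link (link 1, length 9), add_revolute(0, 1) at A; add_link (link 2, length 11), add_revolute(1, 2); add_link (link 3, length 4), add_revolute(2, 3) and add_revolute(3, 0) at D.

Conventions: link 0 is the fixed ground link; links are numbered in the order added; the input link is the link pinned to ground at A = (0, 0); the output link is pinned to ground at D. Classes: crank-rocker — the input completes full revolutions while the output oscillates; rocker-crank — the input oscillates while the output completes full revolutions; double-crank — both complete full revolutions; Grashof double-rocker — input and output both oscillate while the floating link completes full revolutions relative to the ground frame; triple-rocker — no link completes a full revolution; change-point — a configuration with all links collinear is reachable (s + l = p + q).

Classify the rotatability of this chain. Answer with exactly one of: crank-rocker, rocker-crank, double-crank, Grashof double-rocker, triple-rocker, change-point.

lengths: ground=11, input=9, coupler=11, output=4
sorted: s=4 (shortest), l=11 (longest), p+q=20
s + l = 15 vs p + q = 20
s + l < p + q (Grashof) with shortest = output link → rocker-crank

rocker-crank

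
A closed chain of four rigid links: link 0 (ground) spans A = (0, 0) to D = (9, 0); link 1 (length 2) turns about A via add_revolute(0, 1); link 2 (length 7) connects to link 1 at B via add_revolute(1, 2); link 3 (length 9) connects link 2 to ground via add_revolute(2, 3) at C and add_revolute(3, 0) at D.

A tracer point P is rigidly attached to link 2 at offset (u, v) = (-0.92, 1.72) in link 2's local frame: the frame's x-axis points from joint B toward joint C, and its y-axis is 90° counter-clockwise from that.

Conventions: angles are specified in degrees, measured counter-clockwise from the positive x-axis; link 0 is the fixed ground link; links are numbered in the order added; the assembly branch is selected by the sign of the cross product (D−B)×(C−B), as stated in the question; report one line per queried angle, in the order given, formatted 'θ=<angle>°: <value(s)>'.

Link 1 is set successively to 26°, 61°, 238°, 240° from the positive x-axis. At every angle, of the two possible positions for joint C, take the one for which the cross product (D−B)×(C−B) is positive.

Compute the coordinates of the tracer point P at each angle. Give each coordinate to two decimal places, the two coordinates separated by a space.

A=(0,0), D=(9.00,0)
θ=26°: B = A + 2.00·(cos26°, sin26°) = (1.7976, 0.8767)
θ=26°: |BD| = 7.2556
θ=26°: circle(B,7.00) ∩ circle(D,9.00): a=1.4226, h=6.8539
θ=26°:   candidates: C₊=(4.0380,7.5085) cross=49.729; C₋=(2.3815,-6.0989) cross=-49.729
θ=26°:   branch + wants cross > 0 → take C=(4.0380,7.5085) (cross=49.729)
θ=26°: ex = (C−B)/|BC| = (0.3201,0.9474); ey = (-0.9474,0.3201)
θ=26°: P = B + -0.92·ex + 1.72·ey = (-0.1264,0.5556)
θ=61°: B = A + 2.00·(cos61°, sin61°) = (0.9696, 1.7492)
θ=61°: |BD| = 8.2187
θ=61°: circle(B,7.00) ∩ circle(D,9.00): a=2.1626, h=6.6576
θ=61°:   candidates: C₊=(4.4996,7.7940) cross=54.717; C₋=(1.6657,-5.2161) cross=-54.717
θ=61°:   branch + wants cross > 0 → take C=(4.4996,7.7940) (cross=54.717)
θ=61°: ex = (C−B)/|BC| = (0.5043,0.8635); ey = (-0.8635,0.5043)
θ=61°: P = B + -0.92·ex + 1.72·ey = (-0.9796,1.8222)
θ=238°: B = A + 2.00·(cos238°, sin238°) = (-1.0598, -1.6961)
θ=238°: |BD| = 10.2018
θ=238°: circle(B,7.00) ∩ circle(D,9.00): a=3.5326, h=6.0433
θ=238°:   candidates: C₊=(1.4188,4.8504) cross=61.652; C₋=(3.4283,-7.0679) cross=-61.652
θ=238°:   branch + wants cross > 0 → take C=(1.4188,4.8504) (cross=61.652)
θ=238°: ex = (C−B)/|BC| = (0.3541,0.9352); ey = (-0.9352,0.3541)
θ=238°: P = B + -0.92·ex + 1.72·ey = (-2.9942,-1.9474)
θ=240°: B = A + 2.00·(cos240°, sin240°) = (-1.0000, -1.7321)
θ=240°: |BD| = 10.1489
θ=240°: circle(B,7.00) ∩ circle(D,9.00): a=3.4979, h=6.0634
θ=240°:   candidates: C₊=(1.4118,4.8393) cross=61.537; C₋=(3.4814,-7.1095) cross=-61.537
θ=240°:   branch + wants cross > 0 → take C=(1.4118,4.8393) (cross=61.537)
θ=240°: ex = (C−B)/|BC| = (0.3445,0.9388); ey = (-0.9388,0.3445)
θ=240°: P = B + -0.92·ex + 1.72·ey = (-2.9317,-2.0031)

θ=26°: -0.13 0.56
θ=61°: -0.98 1.82
θ=238°: -2.99 -1.95
θ=240°: -2.93 -2.00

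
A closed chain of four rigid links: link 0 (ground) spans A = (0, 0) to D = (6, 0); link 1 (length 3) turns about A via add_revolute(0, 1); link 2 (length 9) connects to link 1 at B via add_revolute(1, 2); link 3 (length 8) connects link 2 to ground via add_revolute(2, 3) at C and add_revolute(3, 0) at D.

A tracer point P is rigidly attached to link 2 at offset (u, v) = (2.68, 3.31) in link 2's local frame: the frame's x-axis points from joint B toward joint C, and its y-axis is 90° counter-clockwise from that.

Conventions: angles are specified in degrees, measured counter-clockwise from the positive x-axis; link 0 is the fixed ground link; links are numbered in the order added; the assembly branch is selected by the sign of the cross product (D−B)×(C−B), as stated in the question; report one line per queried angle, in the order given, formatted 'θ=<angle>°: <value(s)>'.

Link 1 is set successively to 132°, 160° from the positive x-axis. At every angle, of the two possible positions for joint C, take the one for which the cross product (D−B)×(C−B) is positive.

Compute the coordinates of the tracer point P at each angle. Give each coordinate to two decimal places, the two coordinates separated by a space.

A=(0,0), D=(6.00,0)
θ=132°: B = A + 3.00·(cos132°, sin132°) = (-2.0074, 2.2294)
θ=132°: |BD| = 8.3120
θ=132°: circle(B,9.00) ∩ circle(D,8.00): a=5.1786, h=7.3608
θ=132°:   candidates: C₊=(4.9558,7.9316) cross=61.183; C₋=(1.0071,-6.2507) cross=-61.183
θ=132°:   branch + wants cross > 0 → take C=(4.9558,7.9316) (cross=61.183)
θ=132°: ex = (C−B)/|BC| = (0.7737,0.6336); ey = (-0.6336,0.7737)
θ=132°: P = B + 2.68·ex + 3.31·ey = (-2.0310,6.4883)
θ=160°: B = A + 3.00·(cos160°, sin160°) = (-2.8191, 1.0261)
θ=160°: |BD| = 8.8786
θ=160°: circle(B,9.00) ∩ circle(D,8.00): a=5.3966, h=7.2025
θ=160°:   candidates: C₊=(3.3738,7.5566) cross=63.948; C₋=(1.7090,-6.7519) cross=-63.948
θ=160°:   branch + wants cross > 0 → take C=(3.3738,7.5566) (cross=63.948)
θ=160°: ex = (C−B)/|BC| = (0.6881,0.7256); ey = (-0.7256,0.6881)
θ=160°: P = B + 2.68·ex + 3.31·ey = (-3.3768,5.2483)

θ=132°: -2.03 6.49
θ=160°: -3.38 5.25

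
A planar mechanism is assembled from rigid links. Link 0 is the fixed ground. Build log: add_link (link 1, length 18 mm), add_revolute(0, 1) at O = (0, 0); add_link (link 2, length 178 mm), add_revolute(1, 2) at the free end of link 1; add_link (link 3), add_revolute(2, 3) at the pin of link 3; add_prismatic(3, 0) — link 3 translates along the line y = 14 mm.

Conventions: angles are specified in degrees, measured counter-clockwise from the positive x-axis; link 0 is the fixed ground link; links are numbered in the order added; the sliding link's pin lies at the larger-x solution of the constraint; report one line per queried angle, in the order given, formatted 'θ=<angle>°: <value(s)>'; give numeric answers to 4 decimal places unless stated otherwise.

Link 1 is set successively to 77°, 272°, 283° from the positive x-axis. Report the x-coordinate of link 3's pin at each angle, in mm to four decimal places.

geometry: r = 18 mm, L = 178 mm, e = 14 mm
θ=77°: crank pin P = (r cos θ, r sin θ) = (4.049119, 17.538661)
θ=77°: h = r sin θ − e = 17.538661 − 14 = 3.538661
θ=77°: x = r cos θ + √(L² − h²) = 4.049119 + 177.964822 = 182.013941
θ=272°: crank pin P = (r cos θ, r sin θ) = (0.628191, -17.989035)
θ=272°: h = r sin θ − e = -17.989035 − 14 = -31.989035
θ=272°: x = r cos θ + √(L² − h²) = 0.628191 + 175.101975 = 175.730166
θ=283°: crank pin P = (r cos θ, r sin θ) = (4.049119, -17.538661)
θ=283°: h = r sin θ − e = -17.538661 − 14 = -31.538661
θ=283°: x = r cos θ + √(L² − h²) = 4.049119 + 175.183655 = 179.232774

θ=77°: 182.0139
θ=272°: 175.7302
θ=283°: 179.2328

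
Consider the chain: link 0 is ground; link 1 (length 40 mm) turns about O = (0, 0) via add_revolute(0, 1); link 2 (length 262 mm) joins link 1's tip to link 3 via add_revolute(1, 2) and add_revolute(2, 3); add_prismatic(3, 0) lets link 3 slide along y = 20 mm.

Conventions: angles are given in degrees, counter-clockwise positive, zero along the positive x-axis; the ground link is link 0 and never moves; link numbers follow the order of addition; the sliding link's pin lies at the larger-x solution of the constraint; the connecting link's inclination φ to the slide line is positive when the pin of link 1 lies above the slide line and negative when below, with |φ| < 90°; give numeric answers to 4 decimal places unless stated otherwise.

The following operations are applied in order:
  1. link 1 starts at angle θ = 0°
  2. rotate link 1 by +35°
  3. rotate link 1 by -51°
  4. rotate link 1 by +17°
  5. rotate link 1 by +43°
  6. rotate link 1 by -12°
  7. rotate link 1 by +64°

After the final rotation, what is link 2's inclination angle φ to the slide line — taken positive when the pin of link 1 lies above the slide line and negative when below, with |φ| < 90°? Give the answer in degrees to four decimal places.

geometry: r = 40 mm, L = 262 mm, e = 20 mm; θ starts at 0°
rotate link 1 by +35°: θ ← 0° +35° = 35°
rotate link 1 by -51°: θ ← 35° -51° = -16°
rotate link 1 by +17°: θ ← -16° +17° = 1°
rotate link 1 by +43°: θ ← 1° +43° = 44°
rotate link 1 by -12°: θ ← 44° -12° = 32°
rotate link 1 by +64°: θ ← 32° +64° = 96°
h = r sin θ − e = 39.780876 − 20 = 19.780876
sin φ = h / L = 19.780876 / 262 = 0.07549953
φ = arcsin(0.07549953) = 4.329924°

4.3299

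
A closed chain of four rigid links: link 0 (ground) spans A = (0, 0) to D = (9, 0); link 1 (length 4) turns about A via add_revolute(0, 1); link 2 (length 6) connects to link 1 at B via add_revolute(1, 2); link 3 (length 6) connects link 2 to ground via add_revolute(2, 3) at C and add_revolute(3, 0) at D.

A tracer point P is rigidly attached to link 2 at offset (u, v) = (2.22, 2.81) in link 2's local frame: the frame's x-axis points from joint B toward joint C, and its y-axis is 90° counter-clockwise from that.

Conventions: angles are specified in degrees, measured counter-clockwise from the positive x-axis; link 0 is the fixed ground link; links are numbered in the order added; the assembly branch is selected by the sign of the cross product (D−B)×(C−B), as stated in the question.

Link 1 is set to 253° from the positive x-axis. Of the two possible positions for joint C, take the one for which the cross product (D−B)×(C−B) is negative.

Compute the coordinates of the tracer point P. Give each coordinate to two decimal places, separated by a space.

A=(0,0), D=(9.00,0)
B = A + 4.00·(cos253°, sin253°) = (-1.1695, -3.8252)
|BD| = 10.8651
circle(B,6.00) ∩ circle(D,6.00): a=5.4326, h=2.5470
  candidates: C₊=(3.0185,0.4713) cross=27.674; C₋=(4.8120,-4.2966) cross=-27.674
  branch - wants cross < 0 → take C=(4.8120,-4.2966) (cross=-27.674)
ex = (C−B)/|BC| = (0.9969,-0.0786); ey = (0.0786,0.9969)
P = B + 2.22·ex + 2.81·ey = (1.2644,-1.1983)

1.26 -1.20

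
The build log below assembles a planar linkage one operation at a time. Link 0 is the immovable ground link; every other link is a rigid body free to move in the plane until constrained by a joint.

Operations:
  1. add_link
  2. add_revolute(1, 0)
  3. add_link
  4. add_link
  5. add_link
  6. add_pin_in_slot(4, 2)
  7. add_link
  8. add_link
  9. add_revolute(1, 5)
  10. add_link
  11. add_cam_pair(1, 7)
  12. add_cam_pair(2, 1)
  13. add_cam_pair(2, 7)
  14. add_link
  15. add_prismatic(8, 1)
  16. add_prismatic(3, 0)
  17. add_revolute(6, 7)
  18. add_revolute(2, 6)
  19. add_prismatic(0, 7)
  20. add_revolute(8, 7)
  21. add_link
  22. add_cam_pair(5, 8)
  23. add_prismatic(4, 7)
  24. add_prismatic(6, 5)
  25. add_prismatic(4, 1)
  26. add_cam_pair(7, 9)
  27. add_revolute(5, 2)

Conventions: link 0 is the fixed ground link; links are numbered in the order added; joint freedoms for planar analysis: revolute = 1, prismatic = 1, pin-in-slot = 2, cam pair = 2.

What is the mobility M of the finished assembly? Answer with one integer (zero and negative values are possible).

link 0 = ground. State L|J1|J2 = 1|0|0
+link1  2|0|0
R(1,0) f=1→J1  2|1|0
+link2  3|1|0
+link3  4|1|0
+link4  5|1|0
PS(4,2) f=2→J2  5|1|1
+link5  6|1|1
+link6  7|1|1
R(1,5) f=1→J1  7|2|1
+link7  8|2|1
C(1,7) f=2→J2  8|2|2
C(2,1) f=2→J2  8|2|3
C(2,7) f=2→J2  8|2|4
+link8  9|2|4
P(8,1) f=1→J1  9|3|4
P(3,0) f=1→J1  9|4|4
R(6,7) f=1→J1  9|5|4
R(2,6) f=1→J1  9|6|4
P(0,7) f=1→J1  9|7|4
R(8,7) f=1→J1  9|8|4
+link9  10|8|4
C(5,8) f=2→J2  10|8|5
P(4,7) f=1→J1  10|9|5
P(6,5) f=1→J1  10|10|5
P(4,1) f=1→J1  10|11|5
C(7,9) f=2→J2  10|11|6
R(5,2) f=1→J1  10|12|6
M = 3(10−1)−2·12−6 = 27−24−6 = -3

M = -3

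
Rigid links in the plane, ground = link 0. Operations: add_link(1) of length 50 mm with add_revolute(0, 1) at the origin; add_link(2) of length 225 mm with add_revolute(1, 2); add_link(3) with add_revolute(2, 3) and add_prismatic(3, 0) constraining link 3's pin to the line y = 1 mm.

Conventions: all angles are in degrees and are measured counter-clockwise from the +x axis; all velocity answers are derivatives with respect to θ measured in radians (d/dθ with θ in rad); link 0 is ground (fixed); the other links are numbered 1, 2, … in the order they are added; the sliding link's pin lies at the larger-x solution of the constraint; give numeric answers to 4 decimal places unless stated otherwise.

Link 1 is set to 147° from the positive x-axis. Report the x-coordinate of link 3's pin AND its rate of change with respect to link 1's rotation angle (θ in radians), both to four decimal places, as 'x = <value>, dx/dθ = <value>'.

geometry: r = 50 mm, L = 225 mm, e = 1 mm
crank pin P = (r cos θ, r sin θ) = (-41.933528, 27.231952)
h = r sin θ − e = 27.231952 − 1 = 26.231952
x = r cos θ + √(L² − h²) = -41.933528 + 223.465623 = 181.532095
dx/dθ = −r sin θ − h·r cos θ/√(L² − h²) (θ in radians; h = 26.231952) = -22.309502

x = 181.5321, dx/dθ = -22.3095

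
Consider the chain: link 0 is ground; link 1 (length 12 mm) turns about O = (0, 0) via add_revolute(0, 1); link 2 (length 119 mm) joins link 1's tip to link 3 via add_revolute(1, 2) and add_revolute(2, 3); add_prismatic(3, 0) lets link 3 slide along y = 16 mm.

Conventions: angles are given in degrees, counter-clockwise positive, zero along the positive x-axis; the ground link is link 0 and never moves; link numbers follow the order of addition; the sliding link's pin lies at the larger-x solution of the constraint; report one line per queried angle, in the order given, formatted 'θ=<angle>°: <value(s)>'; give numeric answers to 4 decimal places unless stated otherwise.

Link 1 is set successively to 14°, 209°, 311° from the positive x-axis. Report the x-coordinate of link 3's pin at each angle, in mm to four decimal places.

geometry: r = 12 mm, L = 119 mm, e = 16 mm
θ=14°: crank pin P = (r cos θ, r sin θ) = (11.643549, 2.903063)
θ=14°: h = r sin θ − e = 2.903063 − 16 = -13.096937
θ=14°: x = r cos θ + √(L² − h²) = 11.643549 + 118.277091 = 129.920640
θ=209°: crank pin P = (r cos θ, r sin θ) = (-10.495436, -5.817715)
θ=209°: h = r sin θ − e = -5.817715 − 16 = -21.817715
θ=209°: x = r cos θ + √(L² − h²) = -10.495436 + 116.982850 = 106.487414
θ=311°: crank pin P = (r cos θ, r sin θ) = (7.872708, -9.056515)
θ=311°: h = r sin θ − e = -9.056515 − 16 = -25.056515
θ=311°: x = r cos θ + √(L² − h²) = 7.872708 + 116.332158 = 124.204867

θ=14°: 129.9206
θ=209°: 106.4874
θ=311°: 124.2049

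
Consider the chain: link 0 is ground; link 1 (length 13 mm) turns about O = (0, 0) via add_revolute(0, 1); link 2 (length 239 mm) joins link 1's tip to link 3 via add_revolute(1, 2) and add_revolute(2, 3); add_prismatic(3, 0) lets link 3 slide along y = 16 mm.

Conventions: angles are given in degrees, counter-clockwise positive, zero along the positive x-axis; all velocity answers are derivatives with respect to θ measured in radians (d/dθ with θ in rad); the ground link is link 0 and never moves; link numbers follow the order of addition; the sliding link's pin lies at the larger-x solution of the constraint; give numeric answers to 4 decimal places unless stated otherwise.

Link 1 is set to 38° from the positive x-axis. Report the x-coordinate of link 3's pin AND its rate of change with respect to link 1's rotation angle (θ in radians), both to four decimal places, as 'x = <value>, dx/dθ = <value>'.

geometry: r = 13 mm, L = 239 mm, e = 16 mm
crank pin P = (r cos θ, r sin θ) = (10.244140, 8.003599)
h = r sin θ − e = 8.003599 − 16 = -7.996401
x = r cos θ + √(L² − h²) = 10.244140 + 238.866192 = 249.110332
dx/dθ = −r sin θ − h·r cos θ/√(L² − h²) (θ in radians; h = -7.996401) = -7.660661

x = 249.1103, dx/dθ = -7.6607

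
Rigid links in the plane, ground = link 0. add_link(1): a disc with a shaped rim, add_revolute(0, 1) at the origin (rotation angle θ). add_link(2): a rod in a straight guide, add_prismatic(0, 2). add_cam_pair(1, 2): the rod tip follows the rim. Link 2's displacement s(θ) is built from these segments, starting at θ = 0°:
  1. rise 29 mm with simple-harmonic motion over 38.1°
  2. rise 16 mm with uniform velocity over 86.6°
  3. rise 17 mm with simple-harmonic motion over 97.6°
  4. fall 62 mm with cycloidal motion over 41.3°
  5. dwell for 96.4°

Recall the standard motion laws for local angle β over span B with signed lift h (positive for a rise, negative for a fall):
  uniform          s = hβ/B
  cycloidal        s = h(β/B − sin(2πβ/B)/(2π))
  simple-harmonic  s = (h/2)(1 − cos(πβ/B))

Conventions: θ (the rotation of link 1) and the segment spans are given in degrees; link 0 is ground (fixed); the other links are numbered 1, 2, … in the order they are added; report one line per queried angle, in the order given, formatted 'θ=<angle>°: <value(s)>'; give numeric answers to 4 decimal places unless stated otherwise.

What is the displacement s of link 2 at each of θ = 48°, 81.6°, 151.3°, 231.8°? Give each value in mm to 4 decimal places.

segment 1 (0° to 38.1°, simple-harmonic, h = 29) is passed completely: s = 0.0000 + (29) = 29.0000
θ = 48° falls in segment 2 (38.1° to 124.7°, uniform, h = 16): β = 48 − 38.1 = 9.9°, B = 86.6°; Δs = 16·9.9/86.6 = 1.8291; s = 29.0000 + 1.8291 = 30.8291
θ = 81.6° falls in segment 2 (38.1° to 124.7°, uniform, h = 16): β = 81.6 − 38.1 = 43.5°, B = 86.6°; Δs = 16·43.5/86.6 = 8.0370; s = 29.0000 + 8.0370 = 37.0370
segment 2 (38.1° to 124.7°, uniform, h = 16) is passed completely: s = 29.0000 + (16) = 45.0000
θ = 151.3° falls in segment 3 (124.7° to 222.3°, simple-harmonic, h = 17): β = 151.3 − 124.7 = 26.6°, B = 97.6°; Δs = 17/2·(1 − cos(π·0.2725)) = 2.9299; s = 45.0000 + 2.9299 = 47.9299
segment 3 (124.7° to 222.3°, simple-harmonic, h = 17) is passed completely: s = 45.0000 + (17) = 62.0000
θ = 231.8° falls in segment 4 (222.3° to 263.6°, cycloidal, h = -62): β = 231.8 − 222.3 = 9.5°, B = 41.3°; Δs = -62·(0.2300 − sin(2π·0.2300)/(2π)) = -4.4715; s = 62.0000 − 4.4715 = 57.5285

θ=48°: 30.8291
θ=81.6°: 37.0370
θ=151.3°: 47.9299
θ=231.8°: 57.5285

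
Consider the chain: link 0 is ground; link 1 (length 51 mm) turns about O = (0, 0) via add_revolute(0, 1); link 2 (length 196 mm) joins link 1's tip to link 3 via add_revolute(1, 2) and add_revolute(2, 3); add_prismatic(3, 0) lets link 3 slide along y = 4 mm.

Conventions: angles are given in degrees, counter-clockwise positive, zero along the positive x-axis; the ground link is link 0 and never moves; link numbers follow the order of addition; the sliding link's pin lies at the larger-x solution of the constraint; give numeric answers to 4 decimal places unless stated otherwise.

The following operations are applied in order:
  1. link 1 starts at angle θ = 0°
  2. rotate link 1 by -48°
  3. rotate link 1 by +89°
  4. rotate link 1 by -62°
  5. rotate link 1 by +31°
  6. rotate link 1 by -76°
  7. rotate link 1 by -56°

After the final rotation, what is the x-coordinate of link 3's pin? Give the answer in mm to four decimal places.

geometry: r = 51 mm, L = 196 mm, e = 4 mm; θ starts at 0°
rotate link 1 by -48°: θ ← 0° -48° = -48°
rotate link 1 by +89°: θ ← -48° +89° = 41°
rotate link 1 by -62°: θ ← 41° -62° = -21°
rotate link 1 by +31°: θ ← -21° +31° = 10°
rotate link 1 by -76°: θ ← 10° -76° = -66°
rotate link 1 by -56°: θ ← -66° -56° = -122°
crank pin P = (r cos θ, r sin θ) = (-27.025882, -43.250453)
h = r sin θ − e = -43.250453 − 4 = -47.250453
x = r cos θ + √(L² − h²) = -27.025882 + 190.219333 = 163.193451

163.1935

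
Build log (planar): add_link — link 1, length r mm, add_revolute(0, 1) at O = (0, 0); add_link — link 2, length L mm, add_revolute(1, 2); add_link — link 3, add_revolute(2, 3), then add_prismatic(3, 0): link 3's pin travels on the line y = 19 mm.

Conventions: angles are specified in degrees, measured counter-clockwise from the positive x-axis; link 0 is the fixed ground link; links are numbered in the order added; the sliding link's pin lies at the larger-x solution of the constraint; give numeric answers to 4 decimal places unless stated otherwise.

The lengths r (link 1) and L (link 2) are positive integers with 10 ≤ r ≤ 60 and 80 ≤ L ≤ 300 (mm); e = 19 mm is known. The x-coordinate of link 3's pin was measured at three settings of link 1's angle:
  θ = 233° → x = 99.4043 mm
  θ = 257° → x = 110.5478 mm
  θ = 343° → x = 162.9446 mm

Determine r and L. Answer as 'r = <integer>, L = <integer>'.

constraint per measurement: (x − r cos θ)² + (r sin θ − e)² = L²
subtracting the θ₁ and θ₂ equations cancels the r² and L² terms:
r = (x₁² − x₂²) / (2[(x₁cos θ₁ + e sin θ₁) − (x₂cos θ₂ + e sin θ₂)]) = 37.0000 → r = 37
L² = (x₁ − r cos θ₁)² + (r sin θ₁ − e)² = 17160.9985 → L = 131.0000 → L = 131
check at θ₃=343°: x = 162.9446 (printed 162.9446) ✓

r = 37, L = 131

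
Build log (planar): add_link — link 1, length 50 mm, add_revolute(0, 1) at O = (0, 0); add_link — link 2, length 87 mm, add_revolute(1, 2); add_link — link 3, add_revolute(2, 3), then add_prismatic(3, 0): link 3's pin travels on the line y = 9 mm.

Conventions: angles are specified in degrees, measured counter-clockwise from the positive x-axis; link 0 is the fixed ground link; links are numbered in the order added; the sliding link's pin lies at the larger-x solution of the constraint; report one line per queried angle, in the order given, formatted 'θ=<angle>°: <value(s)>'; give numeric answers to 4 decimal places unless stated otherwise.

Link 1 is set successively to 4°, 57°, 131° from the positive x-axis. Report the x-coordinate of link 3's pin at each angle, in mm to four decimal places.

geometry: r = 50 mm, L = 87 mm, e = 9 mm
θ=4°: crank pin P = (r cos θ, r sin θ) = (49.878203, 3.487824)
θ=4°: h = r sin θ − e = 3.487824 − 9 = -5.512176
θ=4°: x = r cos θ + √(L² − h²) = 49.878203 + 86.825203 = 136.703406
θ=57°: crank pin P = (r cos θ, r sin θ) = (27.231952, 41.933528)
θ=57°: h = r sin θ − e = 41.933528 − 9 = 32.933528
θ=57°: x = r cos θ + √(L² − h²) = 27.231952 + 80.525665 = 107.757617
θ=131°: crank pin P = (r cos θ, r sin θ) = (-32.802951, 37.735479)
θ=131°: h = r sin θ − e = 37.735479 − 9 = 28.735479
θ=131°: x = r cos θ + √(L² − h²) = -32.802951 + 82.117430 = 49.314478

θ=4°: 136.7034
θ=57°: 107.7576
θ=131°: 49.3145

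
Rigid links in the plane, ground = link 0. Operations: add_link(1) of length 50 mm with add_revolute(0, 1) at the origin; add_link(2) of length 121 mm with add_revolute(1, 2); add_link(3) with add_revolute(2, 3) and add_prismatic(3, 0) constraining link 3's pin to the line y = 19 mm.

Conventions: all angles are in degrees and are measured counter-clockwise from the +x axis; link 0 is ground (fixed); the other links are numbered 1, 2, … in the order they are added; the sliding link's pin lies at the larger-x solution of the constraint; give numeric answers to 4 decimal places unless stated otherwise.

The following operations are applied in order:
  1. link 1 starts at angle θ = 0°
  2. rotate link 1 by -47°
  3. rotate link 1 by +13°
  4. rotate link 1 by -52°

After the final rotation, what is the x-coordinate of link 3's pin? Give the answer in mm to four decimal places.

geometry: r = 50 mm, L = 121 mm, e = 19 mm; θ starts at 0°
rotate link 1 by -47°: θ ← 0° -47° = -47°
rotate link 1 by +13°: θ ← -47° +13° = -34°
rotate link 1 by -52°: θ ← -34° -52° = -86°
crank pin P = (r cos θ, r sin θ) = (3.487824, -49.878203)
h = r sin θ − e = -49.878203 − 19 = -68.878203
x = r cos θ + √(L² − h²) = 3.487824 + 99.482628 = 102.970451

102.9705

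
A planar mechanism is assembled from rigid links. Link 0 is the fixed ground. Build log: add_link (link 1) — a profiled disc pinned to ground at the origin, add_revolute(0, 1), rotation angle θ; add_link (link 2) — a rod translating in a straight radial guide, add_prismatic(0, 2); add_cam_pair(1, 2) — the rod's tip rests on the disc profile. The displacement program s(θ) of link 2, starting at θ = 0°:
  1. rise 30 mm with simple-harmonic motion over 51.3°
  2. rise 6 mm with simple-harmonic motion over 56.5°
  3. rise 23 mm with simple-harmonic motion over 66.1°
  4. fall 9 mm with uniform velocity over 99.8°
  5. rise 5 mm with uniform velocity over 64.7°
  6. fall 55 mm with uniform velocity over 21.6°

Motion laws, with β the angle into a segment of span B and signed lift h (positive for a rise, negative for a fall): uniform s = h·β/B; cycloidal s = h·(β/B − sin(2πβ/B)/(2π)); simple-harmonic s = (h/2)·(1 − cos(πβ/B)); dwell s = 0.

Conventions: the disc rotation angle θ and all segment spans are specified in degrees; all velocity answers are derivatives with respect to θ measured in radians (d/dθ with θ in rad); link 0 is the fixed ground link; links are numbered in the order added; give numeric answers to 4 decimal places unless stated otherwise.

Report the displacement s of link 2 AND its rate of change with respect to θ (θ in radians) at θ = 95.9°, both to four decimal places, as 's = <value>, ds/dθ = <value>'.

seg 1 [0°–51.3°] simple-harmonic, h=30: full span → s += 30 → s = 30.0000
seg 2 [51.3°–107.8°] simple-harmonic, h=6: θ=95.9° here. β=44.6, B=56.5. 6/2·(1 − cos(π·0.7894)) = 5.3669 → s = 35.3669
velocity in seg [51.3°–107.8°] (simple-harmonic), θ in radians: β = 44.6° = 0.7784 rad, B = 56.5° = 0.9861 rad; ds/dθ = (πh/(2B)) sin(πβ/B) = (π·6/(2·0.9861)) sin(π·0.7894) = 5.872559 mm/rad

s = 35.3669, ds/dθ = 5.8726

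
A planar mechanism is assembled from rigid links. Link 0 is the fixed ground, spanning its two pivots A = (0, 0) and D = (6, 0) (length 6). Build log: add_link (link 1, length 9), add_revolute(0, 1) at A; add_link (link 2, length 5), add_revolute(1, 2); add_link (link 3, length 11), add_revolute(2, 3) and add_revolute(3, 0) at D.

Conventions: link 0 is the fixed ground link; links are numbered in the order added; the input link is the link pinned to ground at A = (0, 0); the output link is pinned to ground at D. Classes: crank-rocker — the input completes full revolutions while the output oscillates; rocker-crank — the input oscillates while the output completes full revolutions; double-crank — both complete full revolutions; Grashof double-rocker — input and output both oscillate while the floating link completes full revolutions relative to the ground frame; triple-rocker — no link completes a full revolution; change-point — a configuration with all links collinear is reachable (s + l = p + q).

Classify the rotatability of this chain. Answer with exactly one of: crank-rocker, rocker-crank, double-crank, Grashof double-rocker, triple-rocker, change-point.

lengths: ground=6, input=9, coupler=5, output=11
sorted: s=5 (shortest), l=11 (longest), p+q=15
s + l = 16 vs p + q = 15
s + l > p + q → non-Grashof → no link fully rotates → triple-rocker

triple-rocker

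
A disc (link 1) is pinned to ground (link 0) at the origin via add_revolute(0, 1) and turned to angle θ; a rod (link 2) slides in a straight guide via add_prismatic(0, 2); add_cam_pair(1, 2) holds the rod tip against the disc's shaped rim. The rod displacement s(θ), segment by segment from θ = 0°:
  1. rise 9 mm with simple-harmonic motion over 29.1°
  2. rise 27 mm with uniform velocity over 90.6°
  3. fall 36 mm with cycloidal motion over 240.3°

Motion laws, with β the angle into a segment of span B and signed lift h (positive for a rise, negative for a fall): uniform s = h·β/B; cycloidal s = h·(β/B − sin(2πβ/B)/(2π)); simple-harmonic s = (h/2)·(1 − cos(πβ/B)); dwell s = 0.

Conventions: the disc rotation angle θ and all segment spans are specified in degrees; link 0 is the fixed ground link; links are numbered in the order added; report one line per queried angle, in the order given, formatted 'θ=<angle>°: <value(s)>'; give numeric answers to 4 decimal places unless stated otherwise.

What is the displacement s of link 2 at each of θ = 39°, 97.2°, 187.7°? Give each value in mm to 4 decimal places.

segment 1 (0° to 29.1°, simple-harmonic, h = 9) is passed completely: s = 0.0000 + (9) = 9.0000
θ = 39° falls in segment 2 (29.1° to 119.7°, uniform, h = 27): β = 39 − 29.1 = 9.9°, B = 90.6°; Δs = 27·9.9/90.6 = 2.9503; s = 9.0000 + 2.9503 = 11.9503
θ = 97.2° falls in segment 2 (29.1° to 119.7°, uniform, h = 27): β = 97.2 − 29.1 = 68.1°, B = 90.6°; Δs = 27·68.1/90.6 = 20.2947; s = 9.0000 + 20.2947 = 29.2947
segment 2 (29.1° to 119.7°, uniform, h = 27) is passed completely: s = 9.0000 + (27) = 36.0000
θ = 187.7° falls in segment 3 (119.7° to 360°, cycloidal, h = -36): β = 187.7 − 119.7 = 68°, B = 240.3°; Δs = -36·(0.2830 − sin(2π·0.2830)/(2π)) = -4.5803; s = 36.0000 − 4.5803 = 31.4197

θ=39°: 11.9503
θ=97.2°: 29.2947
θ=187.7°: 31.4197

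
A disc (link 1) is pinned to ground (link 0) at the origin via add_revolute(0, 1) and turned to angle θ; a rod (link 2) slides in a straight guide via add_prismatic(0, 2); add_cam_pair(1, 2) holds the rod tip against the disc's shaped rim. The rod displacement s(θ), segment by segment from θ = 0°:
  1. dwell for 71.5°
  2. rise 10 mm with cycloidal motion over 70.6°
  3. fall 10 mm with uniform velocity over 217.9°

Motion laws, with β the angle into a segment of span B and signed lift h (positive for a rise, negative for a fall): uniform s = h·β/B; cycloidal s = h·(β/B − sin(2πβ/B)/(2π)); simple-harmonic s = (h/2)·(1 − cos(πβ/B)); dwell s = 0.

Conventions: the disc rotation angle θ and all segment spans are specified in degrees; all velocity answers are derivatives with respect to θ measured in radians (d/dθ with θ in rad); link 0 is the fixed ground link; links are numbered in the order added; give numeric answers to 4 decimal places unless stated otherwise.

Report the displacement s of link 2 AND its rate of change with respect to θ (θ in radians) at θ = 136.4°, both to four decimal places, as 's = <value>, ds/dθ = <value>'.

segment 1 (0° to 71.5°, dwell): s unchanged at 0.0000
θ = 136.4° falls in segment 2 (71.5° to 142.1°, cycloidal, h = 10): β = 136.4 − 71.5 = 64.9°, B = 70.6°; Δs = 10·(0.9193 − sin(2π·0.9193)/(2π)) = 9.9658; s = 0.0000 + 9.9658 = 9.9658
velocity in seg [71.5°–142.1°] (cycloidal), θ in radians: β = 64.9° = 1.1327 rad, B = 70.6° = 1.2322 rad; ds/dθ = (h/B)(1 − cos(2πβ/B)) = (10/1.2322)(1 − cos(2π·0.9193)) = 1.022009 mm/rad

s = 9.9658, ds/dθ = 1.0220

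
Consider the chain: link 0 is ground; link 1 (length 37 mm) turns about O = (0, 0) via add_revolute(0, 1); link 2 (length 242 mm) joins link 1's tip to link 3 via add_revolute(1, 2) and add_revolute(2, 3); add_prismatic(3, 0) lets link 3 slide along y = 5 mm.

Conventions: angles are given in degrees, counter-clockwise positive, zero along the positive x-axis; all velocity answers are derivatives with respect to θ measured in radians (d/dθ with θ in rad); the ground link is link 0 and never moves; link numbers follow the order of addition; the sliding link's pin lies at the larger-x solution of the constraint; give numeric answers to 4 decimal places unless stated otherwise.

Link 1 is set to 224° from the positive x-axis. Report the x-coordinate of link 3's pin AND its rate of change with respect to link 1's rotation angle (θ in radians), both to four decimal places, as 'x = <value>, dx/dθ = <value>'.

geometry: r = 37 mm, L = 242 mm, e = 5 mm
crank pin P = (r cos θ, r sin θ) = (-26.615573, -25.702360)
h = r sin θ − e = -25.702360 − 5 = -30.702360
x = r cos θ + √(L² − h²) = -26.615573 + 240.044507 = 213.428934
dx/dθ = −r sin θ − h·r cos θ/√(L² − h²) (θ in radians; h = -30.702360) = 22.298154

x = 213.4289, dx/dθ = 22.2982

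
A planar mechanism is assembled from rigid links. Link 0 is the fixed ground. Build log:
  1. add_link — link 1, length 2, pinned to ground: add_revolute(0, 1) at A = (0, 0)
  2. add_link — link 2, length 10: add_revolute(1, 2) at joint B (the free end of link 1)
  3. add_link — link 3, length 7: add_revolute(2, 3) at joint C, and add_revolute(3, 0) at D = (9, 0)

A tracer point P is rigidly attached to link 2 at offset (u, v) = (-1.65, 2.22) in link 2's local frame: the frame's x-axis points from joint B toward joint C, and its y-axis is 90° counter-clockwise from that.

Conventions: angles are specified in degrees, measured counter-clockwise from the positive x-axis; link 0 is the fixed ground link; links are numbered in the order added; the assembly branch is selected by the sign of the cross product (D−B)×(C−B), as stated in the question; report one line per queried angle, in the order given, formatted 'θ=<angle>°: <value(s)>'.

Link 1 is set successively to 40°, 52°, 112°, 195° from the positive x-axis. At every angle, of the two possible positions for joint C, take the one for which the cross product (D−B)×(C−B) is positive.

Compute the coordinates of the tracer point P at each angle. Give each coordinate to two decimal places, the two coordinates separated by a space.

A=(0,0), D=(9.00,0)
θ=40°: B = A + 2.00·(cos40°, sin40°) = (1.5321, 1.2856)
θ=40°: |BD| = 7.5778
θ=40°: circle(B,10.00) ∩ circle(D,7.00): a=7.1540, h=6.9872
θ=40°:   candidates: C₊=(9.7678,6.9578) cross=52.947; C₋=(7.3970,-6.8140) cross=-52.947
θ=40°:   branch + wants cross > 0 → take C=(9.7678,6.9578) (cross=52.947)
θ=40°: ex = (C−B)/|BC| = (0.8236,0.5672); ey = (-0.5672,0.8236)
θ=40°: P = B + -1.65·ex + 2.22·ey = (-1.0860,2.1780)
θ=52°: B = A + 2.00·(cos52°, sin52°) = (1.2313, 1.5760)
θ=52°: |BD| = 7.9269
θ=52°: circle(B,10.00) ∩ circle(D,7.00): a=7.1803, h=6.9601
θ=52°:   candidates: C₊=(9.6521,6.9696) cross=55.172; C₋=(6.8845,-6.6727) cross=-55.172
θ=52°:   branch + wants cross > 0 → take C=(9.6521,6.9696) (cross=55.172)
θ=52°: ex = (C−B)/|BC| = (0.8421,0.5394); ey = (-0.5394,0.8421)
θ=52°: P = B + -1.65·ex + 2.22·ey = (-1.3555,2.5555)
θ=112°: B = A + 2.00·(cos112°, sin112°) = (-0.7492, 1.8544)
θ=112°: |BD| = 9.9240
θ=112°: circle(B,10.00) ∩ circle(D,7.00): a=7.5315, h=6.5785
θ=112°:   candidates: C₊=(7.8789,6.9096) cross=65.285; C₋=(5.4204,-6.0155) cross=-65.285
θ=112°:   branch + wants cross > 0 → take C=(7.8789,6.9096) (cross=65.285)
θ=112°: ex = (C−B)/|BC| = (0.8628,0.5055); ey = (-0.5055,0.8628)
θ=112°: P = B + -1.65·ex + 2.22·ey = (-3.2951,2.9357)
θ=195°: B = A + 2.00·(cos195°, sin195°) = (-1.9319, -0.5176)
θ=195°: |BD| = 10.9441
θ=195°: circle(B,10.00) ∩ circle(D,7.00): a=7.8021, h=6.2552
θ=195°:   candidates: C₊=(5.5656,6.0996) cross=68.458; C₋=(6.1574,-6.3968) cross=-68.458
θ=195°:   branch + wants cross > 0 → take C=(5.5656,6.0996) (cross=68.458)
θ=195°: ex = (C−B)/|BC| = (0.7497,0.6617); ey = (-0.6617,0.7497)
θ=195°: P = B + -1.65·ex + 2.22·ey = (-4.6380,0.0550)

θ=40°: -1.09 2.18
θ=52°: -1.36 2.56
θ=112°: -3.30 2.94
θ=195°: -4.64 0.05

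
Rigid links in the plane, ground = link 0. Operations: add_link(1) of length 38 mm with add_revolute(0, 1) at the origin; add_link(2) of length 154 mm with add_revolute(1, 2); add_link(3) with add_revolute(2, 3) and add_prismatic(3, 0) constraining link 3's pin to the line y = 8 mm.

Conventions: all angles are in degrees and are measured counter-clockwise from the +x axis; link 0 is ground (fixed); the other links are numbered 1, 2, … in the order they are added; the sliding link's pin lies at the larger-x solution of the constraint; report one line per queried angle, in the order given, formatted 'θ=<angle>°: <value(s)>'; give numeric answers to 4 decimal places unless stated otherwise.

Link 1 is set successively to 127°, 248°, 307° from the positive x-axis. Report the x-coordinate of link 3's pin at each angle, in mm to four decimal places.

geometry: r = 38 mm, L = 154 mm, e = 8 mm
θ=127°: crank pin P = (r cos θ, r sin θ) = (-22.868971, 30.348149)
θ=127°: h = r sin θ − e = 30.348149 − 8 = 22.348149
θ=127°: x = r cos θ + √(L² − h²) = -22.868971 + 152.369814 = 129.500843
θ=248°: crank pin P = (r cos θ, r sin θ) = (-14.235051, -35.232986)
θ=248°: h = r sin θ − e = -35.232986 − 8 = -43.232986
θ=248°: x = r cos θ + √(L² − h²) = -14.235051 + 147.806999 = 133.571948
θ=307°: crank pin P = (r cos θ, r sin θ) = (22.868971, -30.348149)
θ=307°: h = r sin θ − e = -30.348149 − 8 = -38.348149
θ=307°: x = r cos θ + √(L² − h²) = 22.868971 + 149.148984 = 172.017955

θ=127°: 129.5008
θ=248°: 133.5719
θ=307°: 172.0180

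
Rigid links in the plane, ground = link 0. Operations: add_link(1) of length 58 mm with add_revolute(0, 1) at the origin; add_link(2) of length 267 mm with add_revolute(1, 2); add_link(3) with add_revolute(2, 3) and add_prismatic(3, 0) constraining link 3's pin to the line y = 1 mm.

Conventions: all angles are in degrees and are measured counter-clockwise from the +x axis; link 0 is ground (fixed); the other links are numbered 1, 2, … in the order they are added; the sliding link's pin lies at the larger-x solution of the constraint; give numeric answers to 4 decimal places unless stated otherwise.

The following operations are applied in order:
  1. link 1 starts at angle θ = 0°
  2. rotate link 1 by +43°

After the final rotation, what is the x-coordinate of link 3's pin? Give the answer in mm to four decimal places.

geometry: r = 58 mm, L = 267 mm, e = 1 mm; θ starts at 0°
rotate link 1 by +43°: θ ← 0° +43° = 43°
crank pin P = (r cos θ, r sin θ) = (42.418515, 39.555905)
h = r sin θ − e = 39.555905 − 1 = 38.555905
x = r cos θ + √(L² − h²) = 42.418515 + 264.201518 = 306.620033

306.6200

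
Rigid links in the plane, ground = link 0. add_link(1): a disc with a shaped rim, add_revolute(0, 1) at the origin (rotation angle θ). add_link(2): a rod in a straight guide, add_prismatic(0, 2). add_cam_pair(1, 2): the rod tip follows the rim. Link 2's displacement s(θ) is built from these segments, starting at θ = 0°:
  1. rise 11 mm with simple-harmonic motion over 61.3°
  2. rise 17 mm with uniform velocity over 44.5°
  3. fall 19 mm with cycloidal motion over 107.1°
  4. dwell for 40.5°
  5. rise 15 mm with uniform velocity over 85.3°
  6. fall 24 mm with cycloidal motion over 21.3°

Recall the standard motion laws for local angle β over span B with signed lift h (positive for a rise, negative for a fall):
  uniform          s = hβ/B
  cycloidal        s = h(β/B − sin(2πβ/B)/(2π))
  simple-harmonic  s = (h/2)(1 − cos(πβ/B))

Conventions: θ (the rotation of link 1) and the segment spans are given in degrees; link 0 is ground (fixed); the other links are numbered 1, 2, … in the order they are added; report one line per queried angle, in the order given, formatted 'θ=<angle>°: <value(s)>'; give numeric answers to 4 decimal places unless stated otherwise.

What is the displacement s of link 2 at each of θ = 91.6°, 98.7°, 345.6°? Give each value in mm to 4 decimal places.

segment 1 (0° to 61.3°, simple-harmonic, h = 11) is passed completely: s = 0.0000 + (11) = 11.0000
θ = 91.6° falls in segment 2 (61.3° to 105.8°, uniform, h = 17): β = 91.6 − 61.3 = 30.3°, B = 44.5°; Δs = 17·30.3/44.5 = 11.5753; s = 11.0000 + 11.5753 = 22.5753
θ = 98.7° falls in segment 2 (61.3° to 105.8°, uniform, h = 17): β = 98.7 − 61.3 = 37.4°, B = 44.5°; Δs = 17·37.4/44.5 = 14.2876; s = 11.0000 + 14.2876 = 25.2876
segment 2 (61.3° to 105.8°, uniform, h = 17) is passed completely: s = 11.0000 + (17) = 28.0000
segment 3 (105.8° to 212.9°, cycloidal, h = -19) is passed completely: s = 28.0000 + (-19) = 9.0000
segment 4 (212.9° to 253.4°, dwell): s unchanged at 9.0000
segment 5 (253.4° to 338.7°, uniform, h = 15) is passed completely: s = 9.0000 + (15) = 24.0000
θ = 345.6° falls in segment 6 (338.7° to 360°, cycloidal, h = -24): β = 345.6 − 338.7 = 6.9°, B = 21.3°; Δs = -24·(0.3239 − sin(2π·0.3239)/(2π)) = -4.3598; s = 24.0000 − 4.3598 = 19.6402

θ=91.6°: 22.5753
θ=98.7°: 25.2876
θ=345.6°: 19.6402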